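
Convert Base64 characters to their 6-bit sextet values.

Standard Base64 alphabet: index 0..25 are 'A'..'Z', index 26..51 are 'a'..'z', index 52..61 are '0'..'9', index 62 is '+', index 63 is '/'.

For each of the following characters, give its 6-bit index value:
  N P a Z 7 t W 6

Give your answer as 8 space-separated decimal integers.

Answer: 13 15 26 25 59 45 22 58

Derivation:
'N': A..Z range, ord('N') − ord('A') = 13
'P': A..Z range, ord('P') − ord('A') = 15
'a': a..z range, 26 + ord('a') − ord('a') = 26
'Z': A..Z range, ord('Z') − ord('A') = 25
'7': 0..9 range, 52 + ord('7') − ord('0') = 59
't': a..z range, 26 + ord('t') − ord('a') = 45
'W': A..Z range, ord('W') − ord('A') = 22
'6': 0..9 range, 52 + ord('6') − ord('0') = 58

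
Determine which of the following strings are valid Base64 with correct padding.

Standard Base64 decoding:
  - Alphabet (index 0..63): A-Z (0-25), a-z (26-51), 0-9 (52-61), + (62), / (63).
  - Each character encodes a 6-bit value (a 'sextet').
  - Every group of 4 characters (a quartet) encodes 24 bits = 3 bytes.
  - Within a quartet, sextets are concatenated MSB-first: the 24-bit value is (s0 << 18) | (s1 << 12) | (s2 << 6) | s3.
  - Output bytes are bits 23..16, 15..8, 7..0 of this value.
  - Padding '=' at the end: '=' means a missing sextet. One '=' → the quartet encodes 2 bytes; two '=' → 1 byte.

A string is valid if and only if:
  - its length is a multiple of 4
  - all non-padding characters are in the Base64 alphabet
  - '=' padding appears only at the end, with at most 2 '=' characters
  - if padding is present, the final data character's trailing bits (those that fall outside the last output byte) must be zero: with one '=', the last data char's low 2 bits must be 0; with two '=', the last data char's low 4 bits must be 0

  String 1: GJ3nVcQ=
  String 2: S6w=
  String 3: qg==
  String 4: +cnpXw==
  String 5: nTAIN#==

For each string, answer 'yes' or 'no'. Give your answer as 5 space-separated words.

Answer: yes yes yes yes no

Derivation:
String 1: 'GJ3nVcQ=' → valid
String 2: 'S6w=' → valid
String 3: 'qg==' → valid
String 4: '+cnpXw==' → valid
String 5: 'nTAIN#==' → invalid (bad char(s): ['#'])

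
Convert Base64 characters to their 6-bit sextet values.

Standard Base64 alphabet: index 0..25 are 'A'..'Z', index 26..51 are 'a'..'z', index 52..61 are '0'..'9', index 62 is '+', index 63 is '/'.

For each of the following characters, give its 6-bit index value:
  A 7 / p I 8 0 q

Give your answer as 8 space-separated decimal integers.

'A': A..Z range, ord('A') − ord('A') = 0
'7': 0..9 range, 52 + ord('7') − ord('0') = 59
'/': index 63
'p': a..z range, 26 + ord('p') − ord('a') = 41
'I': A..Z range, ord('I') − ord('A') = 8
'8': 0..9 range, 52 + ord('8') − ord('0') = 60
'0': 0..9 range, 52 + ord('0') − ord('0') = 52
'q': a..z range, 26 + ord('q') − ord('a') = 42

Answer: 0 59 63 41 8 60 52 42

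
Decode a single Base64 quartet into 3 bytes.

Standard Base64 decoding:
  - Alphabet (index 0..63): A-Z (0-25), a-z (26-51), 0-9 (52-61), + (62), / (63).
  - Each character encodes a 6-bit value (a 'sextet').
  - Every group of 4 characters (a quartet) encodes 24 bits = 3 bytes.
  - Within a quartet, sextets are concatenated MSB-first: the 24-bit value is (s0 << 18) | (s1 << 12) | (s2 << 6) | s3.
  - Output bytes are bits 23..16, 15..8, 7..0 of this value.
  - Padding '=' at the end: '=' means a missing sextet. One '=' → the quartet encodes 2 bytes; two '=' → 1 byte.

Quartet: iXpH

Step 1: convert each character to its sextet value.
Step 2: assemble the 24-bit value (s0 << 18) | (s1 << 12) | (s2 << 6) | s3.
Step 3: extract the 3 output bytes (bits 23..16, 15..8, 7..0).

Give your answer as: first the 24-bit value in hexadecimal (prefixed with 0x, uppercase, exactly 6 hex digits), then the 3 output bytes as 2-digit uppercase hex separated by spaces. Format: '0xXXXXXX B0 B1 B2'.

Answer: 0x897A47 89 7A 47

Derivation:
Sextets: i=34, X=23, p=41, H=7
24-bit: (34<<18) | (23<<12) | (41<<6) | 7
      = 0x880000 | 0x017000 | 0x000A40 | 0x000007
      = 0x897A47
Bytes: (v>>16)&0xFF=89, (v>>8)&0xFF=7A, v&0xFF=47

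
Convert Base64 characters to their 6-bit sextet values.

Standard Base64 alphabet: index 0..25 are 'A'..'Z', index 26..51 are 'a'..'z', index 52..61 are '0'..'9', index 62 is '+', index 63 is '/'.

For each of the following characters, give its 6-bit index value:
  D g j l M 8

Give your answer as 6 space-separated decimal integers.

'D': A..Z range, ord('D') − ord('A') = 3
'g': a..z range, 26 + ord('g') − ord('a') = 32
'j': a..z range, 26 + ord('j') − ord('a') = 35
'l': a..z range, 26 + ord('l') − ord('a') = 37
'M': A..Z range, ord('M') − ord('A') = 12
'8': 0..9 range, 52 + ord('8') − ord('0') = 60

Answer: 3 32 35 37 12 60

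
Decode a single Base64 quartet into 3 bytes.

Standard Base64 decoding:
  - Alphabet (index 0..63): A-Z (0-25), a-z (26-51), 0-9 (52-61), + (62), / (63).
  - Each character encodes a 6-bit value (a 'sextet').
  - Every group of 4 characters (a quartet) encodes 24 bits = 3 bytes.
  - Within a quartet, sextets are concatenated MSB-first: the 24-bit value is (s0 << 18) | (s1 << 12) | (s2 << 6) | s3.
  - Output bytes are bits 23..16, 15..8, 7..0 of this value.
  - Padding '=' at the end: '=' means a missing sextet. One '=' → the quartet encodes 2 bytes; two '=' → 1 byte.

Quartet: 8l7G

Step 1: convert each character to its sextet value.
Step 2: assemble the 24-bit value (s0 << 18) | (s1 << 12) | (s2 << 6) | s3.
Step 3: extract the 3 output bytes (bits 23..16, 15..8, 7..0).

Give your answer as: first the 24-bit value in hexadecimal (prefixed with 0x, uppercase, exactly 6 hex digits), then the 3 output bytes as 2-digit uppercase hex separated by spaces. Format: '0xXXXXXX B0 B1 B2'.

Sextets: 8=60, l=37, 7=59, G=6
24-bit: (60<<18) | (37<<12) | (59<<6) | 6
      = 0xF00000 | 0x025000 | 0x000EC0 | 0x000006
      = 0xF25EC6
Bytes: (v>>16)&0xFF=F2, (v>>8)&0xFF=5E, v&0xFF=C6

Answer: 0xF25EC6 F2 5E C6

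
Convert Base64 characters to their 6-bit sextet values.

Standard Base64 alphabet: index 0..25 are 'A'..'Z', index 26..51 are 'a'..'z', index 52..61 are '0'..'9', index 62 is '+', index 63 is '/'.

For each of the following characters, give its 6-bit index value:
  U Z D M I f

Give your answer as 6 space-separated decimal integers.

'U': A..Z range, ord('U') − ord('A') = 20
'Z': A..Z range, ord('Z') − ord('A') = 25
'D': A..Z range, ord('D') − ord('A') = 3
'M': A..Z range, ord('M') − ord('A') = 12
'I': A..Z range, ord('I') − ord('A') = 8
'f': a..z range, 26 + ord('f') − ord('a') = 31

Answer: 20 25 3 12 8 31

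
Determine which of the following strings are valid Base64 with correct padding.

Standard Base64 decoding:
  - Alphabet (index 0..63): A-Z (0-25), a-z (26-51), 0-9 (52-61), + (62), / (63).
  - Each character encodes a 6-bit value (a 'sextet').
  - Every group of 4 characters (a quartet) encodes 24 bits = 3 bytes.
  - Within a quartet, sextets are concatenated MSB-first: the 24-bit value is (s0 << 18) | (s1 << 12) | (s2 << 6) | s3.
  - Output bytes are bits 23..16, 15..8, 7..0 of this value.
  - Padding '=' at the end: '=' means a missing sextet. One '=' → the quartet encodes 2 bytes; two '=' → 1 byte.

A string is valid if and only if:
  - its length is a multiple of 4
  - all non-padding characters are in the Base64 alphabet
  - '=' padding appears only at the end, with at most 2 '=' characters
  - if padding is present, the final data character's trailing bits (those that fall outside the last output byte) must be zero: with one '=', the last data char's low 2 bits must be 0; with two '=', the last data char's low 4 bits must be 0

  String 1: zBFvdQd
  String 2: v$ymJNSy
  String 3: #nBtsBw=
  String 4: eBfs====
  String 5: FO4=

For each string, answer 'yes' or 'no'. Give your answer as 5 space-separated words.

Answer: no no no no yes

Derivation:
String 1: 'zBFvdQd' → invalid (len=7 not mult of 4)
String 2: 'v$ymJNSy' → invalid (bad char(s): ['$'])
String 3: '#nBtsBw=' → invalid (bad char(s): ['#'])
String 4: 'eBfs====' → invalid (4 pad chars (max 2))
String 5: 'FO4=' → valid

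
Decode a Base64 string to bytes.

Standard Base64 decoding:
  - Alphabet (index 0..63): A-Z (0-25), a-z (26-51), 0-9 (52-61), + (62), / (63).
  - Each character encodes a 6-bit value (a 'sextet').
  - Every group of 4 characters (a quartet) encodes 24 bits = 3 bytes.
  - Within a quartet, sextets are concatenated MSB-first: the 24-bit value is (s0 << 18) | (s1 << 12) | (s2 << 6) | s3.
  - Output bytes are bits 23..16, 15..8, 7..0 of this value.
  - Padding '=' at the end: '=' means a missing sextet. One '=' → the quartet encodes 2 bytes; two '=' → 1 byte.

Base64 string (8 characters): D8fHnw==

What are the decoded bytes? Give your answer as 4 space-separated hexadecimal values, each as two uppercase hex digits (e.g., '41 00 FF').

Answer: 0F C7 C7 9F

Derivation:
After char 0 ('D'=3): chars_in_quartet=1 acc=0x3 bytes_emitted=0
After char 1 ('8'=60): chars_in_quartet=2 acc=0xFC bytes_emitted=0
After char 2 ('f'=31): chars_in_quartet=3 acc=0x3F1F bytes_emitted=0
After char 3 ('H'=7): chars_in_quartet=4 acc=0xFC7C7 -> emit 0F C7 C7, reset; bytes_emitted=3
After char 4 ('n'=39): chars_in_quartet=1 acc=0x27 bytes_emitted=3
After char 5 ('w'=48): chars_in_quartet=2 acc=0x9F0 bytes_emitted=3
Padding '==': partial quartet acc=0x9F0 -> emit 9F; bytes_emitted=4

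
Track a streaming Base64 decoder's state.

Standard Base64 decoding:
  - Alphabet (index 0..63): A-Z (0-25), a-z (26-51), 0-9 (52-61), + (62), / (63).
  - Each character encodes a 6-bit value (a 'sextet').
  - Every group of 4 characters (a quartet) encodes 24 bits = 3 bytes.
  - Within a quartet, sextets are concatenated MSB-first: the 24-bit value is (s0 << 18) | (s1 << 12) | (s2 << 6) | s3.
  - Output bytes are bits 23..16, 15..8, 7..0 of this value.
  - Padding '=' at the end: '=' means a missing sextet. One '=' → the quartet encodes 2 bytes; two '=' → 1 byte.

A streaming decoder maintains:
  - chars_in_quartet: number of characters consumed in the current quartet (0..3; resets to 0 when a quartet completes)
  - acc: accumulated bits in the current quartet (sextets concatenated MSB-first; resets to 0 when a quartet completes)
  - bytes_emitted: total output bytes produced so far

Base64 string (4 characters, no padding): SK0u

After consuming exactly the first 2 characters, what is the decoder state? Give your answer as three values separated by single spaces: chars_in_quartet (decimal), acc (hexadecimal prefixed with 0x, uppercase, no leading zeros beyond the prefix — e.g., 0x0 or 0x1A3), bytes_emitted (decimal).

Answer: 2 0x48A 0

Derivation:
After char 0 ('S'=18): chars_in_quartet=1 acc=0x12 bytes_emitted=0
After char 1 ('K'=10): chars_in_quartet=2 acc=0x48A bytes_emitted=0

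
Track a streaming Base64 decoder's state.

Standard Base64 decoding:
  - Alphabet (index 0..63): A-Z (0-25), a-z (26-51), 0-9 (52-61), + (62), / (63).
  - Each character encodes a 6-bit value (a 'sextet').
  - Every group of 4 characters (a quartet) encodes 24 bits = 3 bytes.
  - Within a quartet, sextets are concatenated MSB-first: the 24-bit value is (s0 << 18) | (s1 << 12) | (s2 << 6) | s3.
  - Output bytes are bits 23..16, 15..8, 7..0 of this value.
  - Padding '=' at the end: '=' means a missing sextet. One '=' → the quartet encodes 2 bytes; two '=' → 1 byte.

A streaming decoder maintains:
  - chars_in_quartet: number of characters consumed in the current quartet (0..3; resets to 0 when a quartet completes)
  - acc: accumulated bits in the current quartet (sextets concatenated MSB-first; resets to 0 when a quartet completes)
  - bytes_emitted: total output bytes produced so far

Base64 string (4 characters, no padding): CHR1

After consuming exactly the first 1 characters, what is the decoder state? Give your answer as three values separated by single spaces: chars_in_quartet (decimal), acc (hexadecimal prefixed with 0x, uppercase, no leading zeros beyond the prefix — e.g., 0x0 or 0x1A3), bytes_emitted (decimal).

Answer: 1 0x2 0

Derivation:
After char 0 ('C'=2): chars_in_quartet=1 acc=0x2 bytes_emitted=0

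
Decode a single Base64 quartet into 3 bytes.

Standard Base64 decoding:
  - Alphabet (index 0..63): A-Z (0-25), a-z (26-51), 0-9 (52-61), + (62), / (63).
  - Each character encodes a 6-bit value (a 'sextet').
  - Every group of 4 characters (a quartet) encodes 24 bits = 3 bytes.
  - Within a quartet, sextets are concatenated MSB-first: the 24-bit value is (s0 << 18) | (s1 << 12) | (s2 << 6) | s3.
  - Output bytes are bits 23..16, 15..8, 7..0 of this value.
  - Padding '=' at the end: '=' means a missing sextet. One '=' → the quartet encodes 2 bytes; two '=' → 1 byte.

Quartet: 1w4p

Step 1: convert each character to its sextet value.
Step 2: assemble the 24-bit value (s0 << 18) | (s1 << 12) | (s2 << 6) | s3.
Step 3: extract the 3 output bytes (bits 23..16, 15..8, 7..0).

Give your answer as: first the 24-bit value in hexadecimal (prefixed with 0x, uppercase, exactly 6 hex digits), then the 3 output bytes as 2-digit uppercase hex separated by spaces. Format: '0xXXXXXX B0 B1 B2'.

Answer: 0xD70E29 D7 0E 29

Derivation:
Sextets: 1=53, w=48, 4=56, p=41
24-bit: (53<<18) | (48<<12) | (56<<6) | 41
      = 0xD40000 | 0x030000 | 0x000E00 | 0x000029
      = 0xD70E29
Bytes: (v>>16)&0xFF=D7, (v>>8)&0xFF=0E, v&0xFF=29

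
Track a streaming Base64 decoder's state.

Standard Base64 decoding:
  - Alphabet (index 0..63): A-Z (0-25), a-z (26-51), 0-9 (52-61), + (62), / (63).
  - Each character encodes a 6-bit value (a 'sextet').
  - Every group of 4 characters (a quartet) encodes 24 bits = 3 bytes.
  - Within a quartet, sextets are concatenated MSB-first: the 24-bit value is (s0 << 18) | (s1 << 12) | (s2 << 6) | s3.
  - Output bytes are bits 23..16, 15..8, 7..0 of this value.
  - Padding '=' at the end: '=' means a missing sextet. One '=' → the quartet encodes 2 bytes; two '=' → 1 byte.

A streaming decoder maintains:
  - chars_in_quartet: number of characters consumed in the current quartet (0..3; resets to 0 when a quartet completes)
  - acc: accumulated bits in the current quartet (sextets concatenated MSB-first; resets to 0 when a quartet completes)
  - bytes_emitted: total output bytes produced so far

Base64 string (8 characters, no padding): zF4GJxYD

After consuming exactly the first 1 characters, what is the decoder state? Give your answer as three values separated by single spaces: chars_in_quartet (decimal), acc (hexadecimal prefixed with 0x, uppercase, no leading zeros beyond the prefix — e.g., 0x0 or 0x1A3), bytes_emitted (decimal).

Answer: 1 0x33 0

Derivation:
After char 0 ('z'=51): chars_in_quartet=1 acc=0x33 bytes_emitted=0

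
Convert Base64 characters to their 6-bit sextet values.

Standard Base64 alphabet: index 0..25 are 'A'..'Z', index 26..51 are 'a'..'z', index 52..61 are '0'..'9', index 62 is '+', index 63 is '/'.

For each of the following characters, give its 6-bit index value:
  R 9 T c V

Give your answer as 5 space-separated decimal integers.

'R': A..Z range, ord('R') − ord('A') = 17
'9': 0..9 range, 52 + ord('9') − ord('0') = 61
'T': A..Z range, ord('T') − ord('A') = 19
'c': a..z range, 26 + ord('c') − ord('a') = 28
'V': A..Z range, ord('V') − ord('A') = 21

Answer: 17 61 19 28 21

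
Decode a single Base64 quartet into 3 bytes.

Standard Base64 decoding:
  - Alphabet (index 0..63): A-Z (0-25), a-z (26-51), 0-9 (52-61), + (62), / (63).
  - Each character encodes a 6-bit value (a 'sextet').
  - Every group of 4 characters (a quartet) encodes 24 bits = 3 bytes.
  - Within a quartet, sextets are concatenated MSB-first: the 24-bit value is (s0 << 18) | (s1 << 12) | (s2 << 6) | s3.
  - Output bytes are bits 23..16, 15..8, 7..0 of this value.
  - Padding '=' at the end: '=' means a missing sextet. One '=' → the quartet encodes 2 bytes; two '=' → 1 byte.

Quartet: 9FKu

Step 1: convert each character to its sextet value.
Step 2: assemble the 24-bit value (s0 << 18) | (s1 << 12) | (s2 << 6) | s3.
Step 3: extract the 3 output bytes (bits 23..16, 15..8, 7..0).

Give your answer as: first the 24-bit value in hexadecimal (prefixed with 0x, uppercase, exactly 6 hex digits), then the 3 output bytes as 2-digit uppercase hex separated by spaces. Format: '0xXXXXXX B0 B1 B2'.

Sextets: 9=61, F=5, K=10, u=46
24-bit: (61<<18) | (5<<12) | (10<<6) | 46
      = 0xF40000 | 0x005000 | 0x000280 | 0x00002E
      = 0xF452AE
Bytes: (v>>16)&0xFF=F4, (v>>8)&0xFF=52, v&0xFF=AE

Answer: 0xF452AE F4 52 AE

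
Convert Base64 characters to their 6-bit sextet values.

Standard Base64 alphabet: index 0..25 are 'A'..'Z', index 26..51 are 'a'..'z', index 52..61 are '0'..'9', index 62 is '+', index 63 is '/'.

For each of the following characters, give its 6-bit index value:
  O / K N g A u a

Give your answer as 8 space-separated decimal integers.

'O': A..Z range, ord('O') − ord('A') = 14
'/': index 63
'K': A..Z range, ord('K') − ord('A') = 10
'N': A..Z range, ord('N') − ord('A') = 13
'g': a..z range, 26 + ord('g') − ord('a') = 32
'A': A..Z range, ord('A') − ord('A') = 0
'u': a..z range, 26 + ord('u') − ord('a') = 46
'a': a..z range, 26 + ord('a') − ord('a') = 26

Answer: 14 63 10 13 32 0 46 26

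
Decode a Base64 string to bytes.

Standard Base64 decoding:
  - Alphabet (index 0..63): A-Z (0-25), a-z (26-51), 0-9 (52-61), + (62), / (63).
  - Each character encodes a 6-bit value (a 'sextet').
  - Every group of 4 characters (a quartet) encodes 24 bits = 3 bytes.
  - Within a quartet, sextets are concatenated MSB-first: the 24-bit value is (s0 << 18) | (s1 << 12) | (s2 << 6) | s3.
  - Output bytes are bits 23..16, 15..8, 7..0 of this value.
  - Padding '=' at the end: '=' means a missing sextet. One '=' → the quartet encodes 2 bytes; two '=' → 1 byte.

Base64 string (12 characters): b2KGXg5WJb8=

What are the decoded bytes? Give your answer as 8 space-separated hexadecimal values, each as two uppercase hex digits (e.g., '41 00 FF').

After char 0 ('b'=27): chars_in_quartet=1 acc=0x1B bytes_emitted=0
After char 1 ('2'=54): chars_in_quartet=2 acc=0x6F6 bytes_emitted=0
After char 2 ('K'=10): chars_in_quartet=3 acc=0x1BD8A bytes_emitted=0
After char 3 ('G'=6): chars_in_quartet=4 acc=0x6F6286 -> emit 6F 62 86, reset; bytes_emitted=3
After char 4 ('X'=23): chars_in_quartet=1 acc=0x17 bytes_emitted=3
After char 5 ('g'=32): chars_in_quartet=2 acc=0x5E0 bytes_emitted=3
After char 6 ('5'=57): chars_in_quartet=3 acc=0x17839 bytes_emitted=3
After char 7 ('W'=22): chars_in_quartet=4 acc=0x5E0E56 -> emit 5E 0E 56, reset; bytes_emitted=6
After char 8 ('J'=9): chars_in_quartet=1 acc=0x9 bytes_emitted=6
After char 9 ('b'=27): chars_in_quartet=2 acc=0x25B bytes_emitted=6
After char 10 ('8'=60): chars_in_quartet=3 acc=0x96FC bytes_emitted=6
Padding '=': partial quartet acc=0x96FC -> emit 25 BF; bytes_emitted=8

Answer: 6F 62 86 5E 0E 56 25 BF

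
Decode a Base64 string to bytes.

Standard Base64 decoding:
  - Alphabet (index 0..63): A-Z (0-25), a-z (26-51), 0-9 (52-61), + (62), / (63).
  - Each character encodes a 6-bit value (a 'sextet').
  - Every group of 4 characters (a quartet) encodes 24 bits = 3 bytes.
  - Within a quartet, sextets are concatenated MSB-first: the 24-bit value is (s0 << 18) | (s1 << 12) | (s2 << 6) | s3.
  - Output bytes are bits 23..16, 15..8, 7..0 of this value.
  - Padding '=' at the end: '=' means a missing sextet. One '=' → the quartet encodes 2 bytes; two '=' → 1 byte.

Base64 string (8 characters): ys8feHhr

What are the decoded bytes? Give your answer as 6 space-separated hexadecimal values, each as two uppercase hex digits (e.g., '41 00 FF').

After char 0 ('y'=50): chars_in_quartet=1 acc=0x32 bytes_emitted=0
After char 1 ('s'=44): chars_in_quartet=2 acc=0xCAC bytes_emitted=0
After char 2 ('8'=60): chars_in_quartet=3 acc=0x32B3C bytes_emitted=0
After char 3 ('f'=31): chars_in_quartet=4 acc=0xCACF1F -> emit CA CF 1F, reset; bytes_emitted=3
After char 4 ('e'=30): chars_in_quartet=1 acc=0x1E bytes_emitted=3
After char 5 ('H'=7): chars_in_quartet=2 acc=0x787 bytes_emitted=3
After char 6 ('h'=33): chars_in_quartet=3 acc=0x1E1E1 bytes_emitted=3
After char 7 ('r'=43): chars_in_quartet=4 acc=0x78786B -> emit 78 78 6B, reset; bytes_emitted=6

Answer: CA CF 1F 78 78 6B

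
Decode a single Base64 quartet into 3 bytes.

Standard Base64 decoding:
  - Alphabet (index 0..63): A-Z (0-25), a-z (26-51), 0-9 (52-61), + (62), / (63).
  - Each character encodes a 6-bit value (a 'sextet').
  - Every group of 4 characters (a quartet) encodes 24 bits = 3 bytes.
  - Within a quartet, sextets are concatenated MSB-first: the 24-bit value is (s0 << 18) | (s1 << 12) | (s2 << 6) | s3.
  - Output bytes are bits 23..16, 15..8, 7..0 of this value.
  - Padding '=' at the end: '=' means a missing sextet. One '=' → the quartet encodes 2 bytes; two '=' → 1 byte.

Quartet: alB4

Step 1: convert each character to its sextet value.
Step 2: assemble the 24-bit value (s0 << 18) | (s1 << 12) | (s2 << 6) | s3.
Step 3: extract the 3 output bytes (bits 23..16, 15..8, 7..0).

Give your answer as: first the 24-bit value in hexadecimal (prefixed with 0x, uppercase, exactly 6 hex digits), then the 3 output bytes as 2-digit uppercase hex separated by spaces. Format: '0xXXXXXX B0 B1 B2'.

Sextets: a=26, l=37, B=1, 4=56
24-bit: (26<<18) | (37<<12) | (1<<6) | 56
      = 0x680000 | 0x025000 | 0x000040 | 0x000038
      = 0x6A5078
Bytes: (v>>16)&0xFF=6A, (v>>8)&0xFF=50, v&0xFF=78

Answer: 0x6A5078 6A 50 78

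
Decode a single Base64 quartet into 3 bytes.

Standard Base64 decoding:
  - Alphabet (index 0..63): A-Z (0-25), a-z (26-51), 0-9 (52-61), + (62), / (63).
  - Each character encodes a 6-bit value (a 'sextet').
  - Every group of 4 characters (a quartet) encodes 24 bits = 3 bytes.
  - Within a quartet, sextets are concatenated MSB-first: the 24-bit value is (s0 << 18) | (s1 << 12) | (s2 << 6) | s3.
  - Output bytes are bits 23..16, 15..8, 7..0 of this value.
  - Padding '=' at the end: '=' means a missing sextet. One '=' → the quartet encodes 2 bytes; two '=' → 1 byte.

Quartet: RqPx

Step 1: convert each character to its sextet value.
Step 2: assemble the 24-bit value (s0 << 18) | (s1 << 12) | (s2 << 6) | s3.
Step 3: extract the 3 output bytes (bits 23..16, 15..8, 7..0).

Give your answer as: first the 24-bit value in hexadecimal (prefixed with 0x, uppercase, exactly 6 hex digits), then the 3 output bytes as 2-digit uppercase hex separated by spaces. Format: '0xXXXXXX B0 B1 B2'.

Sextets: R=17, q=42, P=15, x=49
24-bit: (17<<18) | (42<<12) | (15<<6) | 49
      = 0x440000 | 0x02A000 | 0x0003C0 | 0x000031
      = 0x46A3F1
Bytes: (v>>16)&0xFF=46, (v>>8)&0xFF=A3, v&0xFF=F1

Answer: 0x46A3F1 46 A3 F1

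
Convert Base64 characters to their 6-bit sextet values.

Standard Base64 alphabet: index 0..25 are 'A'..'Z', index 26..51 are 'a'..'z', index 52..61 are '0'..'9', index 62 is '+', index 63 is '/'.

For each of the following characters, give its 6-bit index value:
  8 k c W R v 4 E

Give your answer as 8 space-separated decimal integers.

Answer: 60 36 28 22 17 47 56 4

Derivation:
'8': 0..9 range, 52 + ord('8') − ord('0') = 60
'k': a..z range, 26 + ord('k') − ord('a') = 36
'c': a..z range, 26 + ord('c') − ord('a') = 28
'W': A..Z range, ord('W') − ord('A') = 22
'R': A..Z range, ord('R') − ord('A') = 17
'v': a..z range, 26 + ord('v') − ord('a') = 47
'4': 0..9 range, 52 + ord('4') − ord('0') = 56
'E': A..Z range, ord('E') − ord('A') = 4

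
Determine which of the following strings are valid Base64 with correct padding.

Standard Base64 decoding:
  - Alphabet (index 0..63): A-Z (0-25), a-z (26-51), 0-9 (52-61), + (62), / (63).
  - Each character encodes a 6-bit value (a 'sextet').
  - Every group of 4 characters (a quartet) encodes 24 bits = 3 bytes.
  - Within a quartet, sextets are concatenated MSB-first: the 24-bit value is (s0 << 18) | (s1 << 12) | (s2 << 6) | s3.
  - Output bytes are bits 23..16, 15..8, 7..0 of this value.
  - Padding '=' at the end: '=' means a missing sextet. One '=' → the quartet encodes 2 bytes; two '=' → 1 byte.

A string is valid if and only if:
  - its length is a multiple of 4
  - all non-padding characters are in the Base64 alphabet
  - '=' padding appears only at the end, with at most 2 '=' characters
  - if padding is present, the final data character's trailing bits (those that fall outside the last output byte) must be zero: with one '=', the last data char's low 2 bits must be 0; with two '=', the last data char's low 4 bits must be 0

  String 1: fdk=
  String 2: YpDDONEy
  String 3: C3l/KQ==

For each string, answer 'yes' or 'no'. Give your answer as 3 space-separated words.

String 1: 'fdk=' → valid
String 2: 'YpDDONEy' → valid
String 3: 'C3l/KQ==' → valid

Answer: yes yes yes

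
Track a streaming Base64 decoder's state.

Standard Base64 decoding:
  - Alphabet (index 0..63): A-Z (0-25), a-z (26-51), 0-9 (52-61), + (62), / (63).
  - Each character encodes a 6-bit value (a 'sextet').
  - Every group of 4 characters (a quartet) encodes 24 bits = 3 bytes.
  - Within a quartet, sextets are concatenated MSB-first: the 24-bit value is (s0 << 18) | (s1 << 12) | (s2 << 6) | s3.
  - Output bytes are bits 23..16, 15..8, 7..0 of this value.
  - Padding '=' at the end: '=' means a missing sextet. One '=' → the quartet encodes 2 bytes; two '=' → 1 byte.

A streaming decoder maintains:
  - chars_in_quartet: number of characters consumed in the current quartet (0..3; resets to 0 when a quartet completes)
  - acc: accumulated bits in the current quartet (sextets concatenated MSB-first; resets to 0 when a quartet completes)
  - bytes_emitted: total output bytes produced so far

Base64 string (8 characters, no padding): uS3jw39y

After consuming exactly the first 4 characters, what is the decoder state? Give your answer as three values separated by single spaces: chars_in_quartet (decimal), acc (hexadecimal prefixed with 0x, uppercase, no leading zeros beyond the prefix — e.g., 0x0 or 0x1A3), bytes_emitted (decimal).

After char 0 ('u'=46): chars_in_quartet=1 acc=0x2E bytes_emitted=0
After char 1 ('S'=18): chars_in_quartet=2 acc=0xB92 bytes_emitted=0
After char 2 ('3'=55): chars_in_quartet=3 acc=0x2E4B7 bytes_emitted=0
After char 3 ('j'=35): chars_in_quartet=4 acc=0xB92DE3 -> emit B9 2D E3, reset; bytes_emitted=3

Answer: 0 0x0 3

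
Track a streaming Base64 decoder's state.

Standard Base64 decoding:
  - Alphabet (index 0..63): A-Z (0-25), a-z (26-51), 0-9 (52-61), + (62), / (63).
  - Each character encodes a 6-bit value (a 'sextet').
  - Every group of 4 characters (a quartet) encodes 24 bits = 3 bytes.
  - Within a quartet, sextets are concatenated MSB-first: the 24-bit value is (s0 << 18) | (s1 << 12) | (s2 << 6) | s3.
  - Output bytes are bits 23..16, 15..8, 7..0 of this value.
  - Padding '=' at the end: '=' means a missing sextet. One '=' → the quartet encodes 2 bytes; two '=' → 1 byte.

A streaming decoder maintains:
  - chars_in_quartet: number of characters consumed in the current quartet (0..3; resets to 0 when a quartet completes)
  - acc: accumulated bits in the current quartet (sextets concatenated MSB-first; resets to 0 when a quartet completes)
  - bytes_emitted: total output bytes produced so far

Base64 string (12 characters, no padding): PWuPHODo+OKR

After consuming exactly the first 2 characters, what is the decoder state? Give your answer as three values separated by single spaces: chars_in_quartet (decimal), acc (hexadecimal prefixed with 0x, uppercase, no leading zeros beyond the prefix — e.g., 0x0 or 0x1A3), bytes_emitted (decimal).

After char 0 ('P'=15): chars_in_quartet=1 acc=0xF bytes_emitted=0
After char 1 ('W'=22): chars_in_quartet=2 acc=0x3D6 bytes_emitted=0

Answer: 2 0x3D6 0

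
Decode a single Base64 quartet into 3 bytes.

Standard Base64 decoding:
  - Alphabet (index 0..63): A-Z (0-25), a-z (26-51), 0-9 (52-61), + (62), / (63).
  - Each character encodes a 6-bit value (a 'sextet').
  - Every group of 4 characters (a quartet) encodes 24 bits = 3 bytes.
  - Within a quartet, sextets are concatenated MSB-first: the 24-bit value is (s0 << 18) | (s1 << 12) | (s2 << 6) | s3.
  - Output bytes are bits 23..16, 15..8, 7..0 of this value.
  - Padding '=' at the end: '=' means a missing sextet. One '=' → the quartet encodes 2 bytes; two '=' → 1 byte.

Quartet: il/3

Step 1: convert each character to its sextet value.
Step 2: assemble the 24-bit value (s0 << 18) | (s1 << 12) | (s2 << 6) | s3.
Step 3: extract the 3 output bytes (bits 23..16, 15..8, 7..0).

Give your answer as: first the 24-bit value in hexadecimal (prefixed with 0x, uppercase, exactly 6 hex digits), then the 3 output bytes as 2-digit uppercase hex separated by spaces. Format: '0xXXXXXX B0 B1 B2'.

Answer: 0x8A5FF7 8A 5F F7

Derivation:
Sextets: i=34, l=37, /=63, 3=55
24-bit: (34<<18) | (37<<12) | (63<<6) | 55
      = 0x880000 | 0x025000 | 0x000FC0 | 0x000037
      = 0x8A5FF7
Bytes: (v>>16)&0xFF=8A, (v>>8)&0xFF=5F, v&0xFF=F7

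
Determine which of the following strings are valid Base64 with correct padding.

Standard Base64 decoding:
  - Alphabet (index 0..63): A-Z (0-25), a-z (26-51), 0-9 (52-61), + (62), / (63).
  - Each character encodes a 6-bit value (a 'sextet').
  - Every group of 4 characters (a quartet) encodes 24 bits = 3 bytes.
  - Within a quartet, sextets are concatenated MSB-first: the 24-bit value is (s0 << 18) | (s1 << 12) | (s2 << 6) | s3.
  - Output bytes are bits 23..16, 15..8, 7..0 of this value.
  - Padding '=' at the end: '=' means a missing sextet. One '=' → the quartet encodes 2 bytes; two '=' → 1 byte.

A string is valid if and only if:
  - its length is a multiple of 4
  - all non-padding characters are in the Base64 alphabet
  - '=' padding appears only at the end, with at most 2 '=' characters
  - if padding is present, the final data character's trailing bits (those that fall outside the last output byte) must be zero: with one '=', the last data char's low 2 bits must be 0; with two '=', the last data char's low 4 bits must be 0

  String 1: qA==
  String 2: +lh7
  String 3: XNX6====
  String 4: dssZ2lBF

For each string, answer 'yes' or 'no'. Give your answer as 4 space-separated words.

Answer: yes yes no yes

Derivation:
String 1: 'qA==' → valid
String 2: '+lh7' → valid
String 3: 'XNX6====' → invalid (4 pad chars (max 2))
String 4: 'dssZ2lBF' → valid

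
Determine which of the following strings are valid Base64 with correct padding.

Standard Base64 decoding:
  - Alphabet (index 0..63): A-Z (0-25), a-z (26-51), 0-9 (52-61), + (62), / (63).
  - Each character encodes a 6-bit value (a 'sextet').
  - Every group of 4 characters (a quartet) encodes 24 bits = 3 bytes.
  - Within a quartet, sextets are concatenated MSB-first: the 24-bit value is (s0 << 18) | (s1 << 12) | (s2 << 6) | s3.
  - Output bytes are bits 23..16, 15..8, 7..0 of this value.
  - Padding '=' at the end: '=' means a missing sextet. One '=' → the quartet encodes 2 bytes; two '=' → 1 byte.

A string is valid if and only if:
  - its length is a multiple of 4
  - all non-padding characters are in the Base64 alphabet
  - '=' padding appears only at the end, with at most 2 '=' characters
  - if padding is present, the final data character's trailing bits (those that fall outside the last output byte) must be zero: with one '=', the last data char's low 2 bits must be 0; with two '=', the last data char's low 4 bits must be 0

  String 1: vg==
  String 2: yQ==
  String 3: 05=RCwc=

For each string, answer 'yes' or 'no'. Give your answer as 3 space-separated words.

Answer: yes yes no

Derivation:
String 1: 'vg==' → valid
String 2: 'yQ==' → valid
String 3: '05=RCwc=' → invalid (bad char(s): ['=']; '=' in middle)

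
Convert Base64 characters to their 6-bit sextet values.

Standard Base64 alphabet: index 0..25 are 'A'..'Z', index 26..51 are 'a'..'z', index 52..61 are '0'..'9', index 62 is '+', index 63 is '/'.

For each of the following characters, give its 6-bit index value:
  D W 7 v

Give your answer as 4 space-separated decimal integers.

Answer: 3 22 59 47

Derivation:
'D': A..Z range, ord('D') − ord('A') = 3
'W': A..Z range, ord('W') − ord('A') = 22
'7': 0..9 range, 52 + ord('7') − ord('0') = 59
'v': a..z range, 26 + ord('v') − ord('a') = 47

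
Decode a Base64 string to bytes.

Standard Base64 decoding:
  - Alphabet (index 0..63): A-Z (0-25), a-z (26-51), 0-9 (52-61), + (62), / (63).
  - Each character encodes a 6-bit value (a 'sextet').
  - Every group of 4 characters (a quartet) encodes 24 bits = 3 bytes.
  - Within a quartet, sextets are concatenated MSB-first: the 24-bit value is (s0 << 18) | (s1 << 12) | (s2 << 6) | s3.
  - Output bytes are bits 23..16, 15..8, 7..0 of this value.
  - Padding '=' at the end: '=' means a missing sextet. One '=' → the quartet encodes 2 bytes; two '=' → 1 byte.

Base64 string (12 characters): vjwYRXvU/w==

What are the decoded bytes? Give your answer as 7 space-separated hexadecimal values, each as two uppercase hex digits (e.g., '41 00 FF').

Answer: BE 3C 18 45 7B D4 FF

Derivation:
After char 0 ('v'=47): chars_in_quartet=1 acc=0x2F bytes_emitted=0
After char 1 ('j'=35): chars_in_quartet=2 acc=0xBE3 bytes_emitted=0
After char 2 ('w'=48): chars_in_quartet=3 acc=0x2F8F0 bytes_emitted=0
After char 3 ('Y'=24): chars_in_quartet=4 acc=0xBE3C18 -> emit BE 3C 18, reset; bytes_emitted=3
After char 4 ('R'=17): chars_in_quartet=1 acc=0x11 bytes_emitted=3
After char 5 ('X'=23): chars_in_quartet=2 acc=0x457 bytes_emitted=3
After char 6 ('v'=47): chars_in_quartet=3 acc=0x115EF bytes_emitted=3
After char 7 ('U'=20): chars_in_quartet=4 acc=0x457BD4 -> emit 45 7B D4, reset; bytes_emitted=6
After char 8 ('/'=63): chars_in_quartet=1 acc=0x3F bytes_emitted=6
After char 9 ('w'=48): chars_in_quartet=2 acc=0xFF0 bytes_emitted=6
Padding '==': partial quartet acc=0xFF0 -> emit FF; bytes_emitted=7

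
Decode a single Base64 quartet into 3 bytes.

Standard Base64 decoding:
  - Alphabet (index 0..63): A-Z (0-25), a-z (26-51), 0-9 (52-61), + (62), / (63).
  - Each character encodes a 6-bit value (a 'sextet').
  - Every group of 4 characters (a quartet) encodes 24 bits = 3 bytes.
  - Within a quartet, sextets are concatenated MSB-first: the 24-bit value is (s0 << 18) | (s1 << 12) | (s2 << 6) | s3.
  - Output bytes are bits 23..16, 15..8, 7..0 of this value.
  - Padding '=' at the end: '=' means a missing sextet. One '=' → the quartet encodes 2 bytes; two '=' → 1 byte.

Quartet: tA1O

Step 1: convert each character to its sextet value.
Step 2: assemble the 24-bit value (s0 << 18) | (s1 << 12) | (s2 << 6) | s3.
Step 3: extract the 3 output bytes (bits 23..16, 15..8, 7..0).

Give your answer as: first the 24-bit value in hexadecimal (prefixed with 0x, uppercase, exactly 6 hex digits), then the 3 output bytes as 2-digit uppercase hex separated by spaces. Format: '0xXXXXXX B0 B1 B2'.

Sextets: t=45, A=0, 1=53, O=14
24-bit: (45<<18) | (0<<12) | (53<<6) | 14
      = 0xB40000 | 0x000000 | 0x000D40 | 0x00000E
      = 0xB40D4E
Bytes: (v>>16)&0xFF=B4, (v>>8)&0xFF=0D, v&0xFF=4E

Answer: 0xB40D4E B4 0D 4E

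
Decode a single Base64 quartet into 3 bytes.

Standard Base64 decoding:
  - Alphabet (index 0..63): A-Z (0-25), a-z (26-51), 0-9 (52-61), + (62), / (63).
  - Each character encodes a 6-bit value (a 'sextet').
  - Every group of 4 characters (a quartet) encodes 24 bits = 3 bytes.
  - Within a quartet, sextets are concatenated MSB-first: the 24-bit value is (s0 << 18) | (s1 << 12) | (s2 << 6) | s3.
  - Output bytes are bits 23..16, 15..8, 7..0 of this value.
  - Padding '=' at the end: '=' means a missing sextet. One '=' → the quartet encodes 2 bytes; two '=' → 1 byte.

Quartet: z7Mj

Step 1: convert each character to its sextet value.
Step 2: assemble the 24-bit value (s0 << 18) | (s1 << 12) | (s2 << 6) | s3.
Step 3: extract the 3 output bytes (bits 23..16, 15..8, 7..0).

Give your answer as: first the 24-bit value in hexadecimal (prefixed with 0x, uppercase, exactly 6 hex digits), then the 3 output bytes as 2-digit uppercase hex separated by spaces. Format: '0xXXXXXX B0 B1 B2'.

Sextets: z=51, 7=59, M=12, j=35
24-bit: (51<<18) | (59<<12) | (12<<6) | 35
      = 0xCC0000 | 0x03B000 | 0x000300 | 0x000023
      = 0xCFB323
Bytes: (v>>16)&0xFF=CF, (v>>8)&0xFF=B3, v&0xFF=23

Answer: 0xCFB323 CF B3 23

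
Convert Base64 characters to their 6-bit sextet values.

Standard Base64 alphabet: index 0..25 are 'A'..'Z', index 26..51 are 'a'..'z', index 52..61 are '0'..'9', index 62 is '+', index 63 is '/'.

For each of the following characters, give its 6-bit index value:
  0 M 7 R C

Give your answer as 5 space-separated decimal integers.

Answer: 52 12 59 17 2

Derivation:
'0': 0..9 range, 52 + ord('0') − ord('0') = 52
'M': A..Z range, ord('M') − ord('A') = 12
'7': 0..9 range, 52 + ord('7') − ord('0') = 59
'R': A..Z range, ord('R') − ord('A') = 17
'C': A..Z range, ord('C') − ord('A') = 2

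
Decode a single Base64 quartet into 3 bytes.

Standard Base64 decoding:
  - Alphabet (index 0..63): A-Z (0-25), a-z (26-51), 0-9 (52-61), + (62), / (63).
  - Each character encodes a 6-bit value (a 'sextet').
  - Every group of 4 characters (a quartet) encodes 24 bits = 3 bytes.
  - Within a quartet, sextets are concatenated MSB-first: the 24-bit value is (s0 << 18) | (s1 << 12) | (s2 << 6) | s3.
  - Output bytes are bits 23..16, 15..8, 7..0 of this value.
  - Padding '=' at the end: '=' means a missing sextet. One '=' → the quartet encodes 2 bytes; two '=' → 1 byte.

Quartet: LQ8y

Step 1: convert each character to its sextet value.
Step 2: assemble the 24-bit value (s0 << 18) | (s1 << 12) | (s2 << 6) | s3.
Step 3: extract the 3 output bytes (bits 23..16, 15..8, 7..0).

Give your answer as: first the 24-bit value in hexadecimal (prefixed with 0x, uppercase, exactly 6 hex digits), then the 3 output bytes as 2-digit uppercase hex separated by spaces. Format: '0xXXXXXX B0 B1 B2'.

Sextets: L=11, Q=16, 8=60, y=50
24-bit: (11<<18) | (16<<12) | (60<<6) | 50
      = 0x2C0000 | 0x010000 | 0x000F00 | 0x000032
      = 0x2D0F32
Bytes: (v>>16)&0xFF=2D, (v>>8)&0xFF=0F, v&0xFF=32

Answer: 0x2D0F32 2D 0F 32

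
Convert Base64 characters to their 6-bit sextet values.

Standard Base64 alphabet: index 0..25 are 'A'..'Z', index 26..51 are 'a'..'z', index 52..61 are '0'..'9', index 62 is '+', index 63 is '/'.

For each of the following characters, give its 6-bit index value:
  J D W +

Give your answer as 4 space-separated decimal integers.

Answer: 9 3 22 62

Derivation:
'J': A..Z range, ord('J') − ord('A') = 9
'D': A..Z range, ord('D') − ord('A') = 3
'W': A..Z range, ord('W') − ord('A') = 22
'+': index 62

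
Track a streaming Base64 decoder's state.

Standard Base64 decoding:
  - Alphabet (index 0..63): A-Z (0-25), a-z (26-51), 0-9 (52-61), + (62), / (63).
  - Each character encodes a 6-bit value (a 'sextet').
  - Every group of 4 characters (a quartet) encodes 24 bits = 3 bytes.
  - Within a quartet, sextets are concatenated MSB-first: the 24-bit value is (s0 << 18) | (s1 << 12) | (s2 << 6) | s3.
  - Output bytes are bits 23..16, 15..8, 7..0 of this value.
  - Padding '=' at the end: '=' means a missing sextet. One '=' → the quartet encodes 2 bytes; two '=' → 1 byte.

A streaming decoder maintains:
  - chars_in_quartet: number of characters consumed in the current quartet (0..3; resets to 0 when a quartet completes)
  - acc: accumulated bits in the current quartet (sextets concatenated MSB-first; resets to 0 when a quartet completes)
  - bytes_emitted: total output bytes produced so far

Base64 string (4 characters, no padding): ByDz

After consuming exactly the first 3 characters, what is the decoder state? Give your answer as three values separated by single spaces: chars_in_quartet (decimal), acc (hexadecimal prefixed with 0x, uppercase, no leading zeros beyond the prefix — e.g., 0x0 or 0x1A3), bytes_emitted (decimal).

After char 0 ('B'=1): chars_in_quartet=1 acc=0x1 bytes_emitted=0
After char 1 ('y'=50): chars_in_quartet=2 acc=0x72 bytes_emitted=0
After char 2 ('D'=3): chars_in_quartet=3 acc=0x1C83 bytes_emitted=0

Answer: 3 0x1C83 0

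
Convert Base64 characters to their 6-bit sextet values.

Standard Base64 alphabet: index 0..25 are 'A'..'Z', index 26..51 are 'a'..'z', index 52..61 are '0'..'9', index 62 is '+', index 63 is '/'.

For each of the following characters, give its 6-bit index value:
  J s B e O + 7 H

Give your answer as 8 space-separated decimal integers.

Answer: 9 44 1 30 14 62 59 7

Derivation:
'J': A..Z range, ord('J') − ord('A') = 9
's': a..z range, 26 + ord('s') − ord('a') = 44
'B': A..Z range, ord('B') − ord('A') = 1
'e': a..z range, 26 + ord('e') − ord('a') = 30
'O': A..Z range, ord('O') − ord('A') = 14
'+': index 62
'7': 0..9 range, 52 + ord('7') − ord('0') = 59
'H': A..Z range, ord('H') − ord('A') = 7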